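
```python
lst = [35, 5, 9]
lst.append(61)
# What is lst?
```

[35, 5, 9, 61]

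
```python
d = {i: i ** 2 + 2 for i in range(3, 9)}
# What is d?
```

{3: 11, 4: 18, 5: 27, 6: 38, 7: 51, 8: 66}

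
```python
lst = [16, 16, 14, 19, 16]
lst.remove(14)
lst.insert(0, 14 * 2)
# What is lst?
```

After line 1: lst = [16, 16, 14, 19, 16]
After line 2 (remove first 14): lst = [16, 16, 19, 16]
After line 3 (insert 28 at index 0): lst = [28, 16, 16, 19, 16]

[28, 16, 16, 19, 16]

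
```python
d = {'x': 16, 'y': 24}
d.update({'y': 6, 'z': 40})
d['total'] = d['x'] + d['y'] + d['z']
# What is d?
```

After line 1: d = {'x': 16, 'y': 24}
After line 2 (y overwritten, z added): d = {'x': 16, 'y': 6, 'z': 40}
After line 3 (total = 16 + 6 + 40 = 62): d = {'x': 16, 'y': 6, 'z': 40, 'total': 62}

{'x': 16, 'y': 6, 'z': 40, 'total': 62}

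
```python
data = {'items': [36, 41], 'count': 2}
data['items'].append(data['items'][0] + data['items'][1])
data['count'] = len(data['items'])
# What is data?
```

After line 1: data = {'items': [36, 41], 'count': 2}
After line 2 (append 36 + 41 = 77): data = {'items': [36, 41, 77], 'count': 2}
After line 3 (count = len(items) = 3): data = {'items': [36, 41, 77], 'count': 3}

{'items': [36, 41, 77], 'count': 3}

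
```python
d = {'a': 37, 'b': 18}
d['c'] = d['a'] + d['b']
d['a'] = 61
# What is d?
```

After line 1: d = {'a': 37, 'b': 18}
After line 2 (d['c'] = 37 + 18): d = {'a': 37, 'b': 18, 'c': 55}
After line 3: d = {'a': 61, 'b': 18, 'c': 55}

{'a': 61, 'b': 18, 'c': 55}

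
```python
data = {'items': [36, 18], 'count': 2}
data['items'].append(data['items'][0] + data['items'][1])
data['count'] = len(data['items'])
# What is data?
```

After line 1: data = {'items': [36, 18], 'count': 2}
After line 2 (append 36 + 18 = 54): data = {'items': [36, 18, 54], 'count': 2}
After line 3 (count = len(items) = 3): data = {'items': [36, 18, 54], 'count': 3}

{'items': [36, 18, 54], 'count': 3}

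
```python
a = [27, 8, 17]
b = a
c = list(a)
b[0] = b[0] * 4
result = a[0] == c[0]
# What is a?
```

After line 1: a = [27, 8, 17]
After line 2 (b = a, alias): a = [27, 8, 17], b = [27, 8, 17]
After line 3 (c = list(a) is a copy, new object): c = [27, 8, 17]
After line 4 (b[0] = 27 * 4 = 108; mutates shared a/b): a = b = [108, 8, 17], c = [27, 8, 17]
After line 5 (a[0] = 108, c[0] = 27; result = False)

[108, 8, 17]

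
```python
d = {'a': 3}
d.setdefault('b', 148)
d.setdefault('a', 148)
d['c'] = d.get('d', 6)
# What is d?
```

After line 1: d = {'a': 3}
After line 2 (setdefault adds 'b'=148): d = {'a': 3, 'b': 148}
After line 3 (setdefault 'a' no-op, already exists): d = {'a': 3, 'b': 148}
After line 4 (get('d', 6) returns default since 'd' not in d): d = {'a': 3, 'b': 148, 'c': 6}

{'a': 3, 'b': 148, 'c': 6}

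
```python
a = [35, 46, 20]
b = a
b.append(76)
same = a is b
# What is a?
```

After line 1: a = [35, 46, 20]
After line 2 (b = a is an alias, same object): a = [35, 46, 20], b = [35, 46, 20]
After line 3 (b.append mutates the shared list): a = [35, 46, 20, 76], b = [35, 46, 20, 76]
After line 4 (same = a is b; same object -> True): same = True

[35, 46, 20, 76]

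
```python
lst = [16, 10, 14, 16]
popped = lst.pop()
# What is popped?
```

16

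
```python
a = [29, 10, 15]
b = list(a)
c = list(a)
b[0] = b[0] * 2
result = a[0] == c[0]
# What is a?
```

After line 1: a = [29, 10, 15]
After line 2 (b = list(a), copy): a = [29, 10, 15], b = [29, 10, 15]
After line 3 (c = list(a) is a copy, new object): c = [29, 10, 15]
After line 4 (b[0] = 29 * 2 = 58; only b mutates (copy)): a = [29, 10, 15], b = [58, 10, 15], c = [29, 10, 15]
After line 5 (a[0] = 29, c[0] = 29; result = True)

[29, 10, 15]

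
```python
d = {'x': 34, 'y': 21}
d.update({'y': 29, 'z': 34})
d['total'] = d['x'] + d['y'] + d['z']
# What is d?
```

After line 1: d = {'x': 34, 'y': 21}
After line 2 (y overwritten, z added): d = {'x': 34, 'y': 29, 'z': 34}
After line 3 (total = 34 + 29 + 34 = 97): d = {'x': 34, 'y': 29, 'z': 34, 'total': 97}

{'x': 34, 'y': 29, 'z': 34, 'total': 97}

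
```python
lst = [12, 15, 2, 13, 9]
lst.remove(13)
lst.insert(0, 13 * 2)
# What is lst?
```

After line 1: lst = [12, 15, 2, 13, 9]
After line 2 (remove first 13): lst = [12, 15, 2, 9]
After line 3 (insert 26 at index 0): lst = [26, 12, 15, 2, 9]

[26, 12, 15, 2, 9]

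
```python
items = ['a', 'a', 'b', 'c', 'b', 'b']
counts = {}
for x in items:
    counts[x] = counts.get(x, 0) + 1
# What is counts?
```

Initial: counts = {}, items = ['a', 'a', 'b', 'c', 'b', 'b']
See 'a': counts = {'a': 1}
See 'a': counts = {'a': 2}
See 'b': counts = {'a': 2, 'b': 1}
See 'c': counts = {'a': 2, 'b': 1, 'c': 1}
See 'b': counts = {'a': 2, 'b': 2, 'c': 1}
See 'b': counts = {'a': 2, 'b': 3, 'c': 1}

{'a': 2, 'b': 3, 'c': 1}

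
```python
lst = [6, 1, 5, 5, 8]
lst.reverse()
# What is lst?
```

[8, 5, 5, 1, 6]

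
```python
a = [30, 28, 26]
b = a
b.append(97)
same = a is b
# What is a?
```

After line 1: a = [30, 28, 26]
After line 2 (b = a is an alias, same object): a = [30, 28, 26], b = [30, 28, 26]
After line 3 (b.append mutates the shared list): a = [30, 28, 26, 97], b = [30, 28, 26, 97]
After line 4 (same = a is b; same object -> True): same = True

[30, 28, 26, 97]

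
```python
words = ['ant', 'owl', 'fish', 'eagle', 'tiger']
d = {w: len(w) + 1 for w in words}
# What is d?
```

{'ant': 4, 'owl': 4, 'fish': 5, 'eagle': 6, 'tiger': 6}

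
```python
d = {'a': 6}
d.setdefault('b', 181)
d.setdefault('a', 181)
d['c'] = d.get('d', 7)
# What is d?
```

After line 1: d = {'a': 6}
After line 2 (setdefault adds 'b'=181): d = {'a': 6, 'b': 181}
After line 3 (setdefault 'a' no-op, already exists): d = {'a': 6, 'b': 181}
After line 4 (get('d', 7) returns default since 'd' not in d): d = {'a': 6, 'b': 181, 'c': 7}

{'a': 6, 'b': 181, 'c': 7}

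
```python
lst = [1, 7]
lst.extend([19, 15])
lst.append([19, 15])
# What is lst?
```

After line 1: lst = [1, 7]
After line 2 (extend unpacks [19, 15]): lst = [1, 7, 19, 15]
After line 3 (append adds [19, 15] as single element): lst = [1, 7, 19, 15, [19, 15]]

[1, 7, 19, 15, [19, 15]]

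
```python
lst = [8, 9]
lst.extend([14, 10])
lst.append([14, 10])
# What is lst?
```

After line 1: lst = [8, 9]
After line 2 (extend unpacks [14, 10]): lst = [8, 9, 14, 10]
After line 3 (append adds [14, 10] as single element): lst = [8, 9, 14, 10, [14, 10]]

[8, 9, 14, 10, [14, 10]]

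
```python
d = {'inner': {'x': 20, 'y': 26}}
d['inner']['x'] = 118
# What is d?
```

After line 1: d = {'inner': {'x': 20, 'y': 26}}
After line 2 (inner x overwritten): d = {'inner': {'x': 118, 'y': 26}}

{'inner': {'x': 118, 'y': 26}}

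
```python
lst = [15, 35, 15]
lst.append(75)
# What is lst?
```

[15, 35, 15, 75]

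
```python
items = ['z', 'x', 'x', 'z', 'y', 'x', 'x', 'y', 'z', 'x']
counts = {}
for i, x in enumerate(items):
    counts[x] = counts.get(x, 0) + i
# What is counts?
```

Initial: counts = {}, items = ['z', 'x', 'x', 'z', 'y', 'x', 'x', 'y', 'z', 'x']
i=0, x='z': counts = {'z': 0}
i=1, x='x': counts = {'z': 0, 'x': 1}
i=2, x='x': counts = {'z': 0, 'x': 3}
i=3, x='z': counts = {'z': 3, 'x': 3}
i=4, x='y': counts = {'z': 3, 'x': 3, 'y': 4}
i=5, x='x': counts = {'z': 3, 'x': 8, 'y': 4}
i=6, x='x': counts = {'z': 3, 'x': 14, 'y': 4}
i=7, x='y': counts = {'z': 3, 'x': 14, 'y': 11}
i=8, x='z': counts = {'z': 11, 'x': 14, 'y': 11}
i=9, x='x': counts = {'z': 11, 'x': 23, 'y': 11}

{'z': 11, 'x': 23, 'y': 11}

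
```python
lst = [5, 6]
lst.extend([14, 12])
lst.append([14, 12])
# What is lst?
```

After line 1: lst = [5, 6]
After line 2 (extend unpacks [14, 12]): lst = [5, 6, 14, 12]
After line 3 (append adds [14, 12] as single element): lst = [5, 6, 14, 12, [14, 12]]

[5, 6, 14, 12, [14, 12]]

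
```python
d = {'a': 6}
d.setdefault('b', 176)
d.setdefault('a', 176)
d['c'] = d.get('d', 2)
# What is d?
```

After line 1: d = {'a': 6}
After line 2 (setdefault adds 'b'=176): d = {'a': 6, 'b': 176}
After line 3 (setdefault 'a' no-op, already exists): d = {'a': 6, 'b': 176}
After line 4 (get('d', 2) returns default since 'd' not in d): d = {'a': 6, 'b': 176, 'c': 2}

{'a': 6, 'b': 176, 'c': 2}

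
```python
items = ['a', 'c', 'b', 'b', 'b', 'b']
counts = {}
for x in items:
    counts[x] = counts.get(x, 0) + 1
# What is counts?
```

Initial: counts = {}, items = ['a', 'c', 'b', 'b', 'b', 'b']
See 'a': counts = {'a': 1}
See 'c': counts = {'a': 1, 'c': 1}
See 'b': counts = {'a': 1, 'c': 1, 'b': 1}
See 'b': counts = {'a': 1, 'c': 1, 'b': 2}
See 'b': counts = {'a': 1, 'c': 1, 'b': 3}
See 'b': counts = {'a': 1, 'c': 1, 'b': 4}

{'a': 1, 'c': 1, 'b': 4}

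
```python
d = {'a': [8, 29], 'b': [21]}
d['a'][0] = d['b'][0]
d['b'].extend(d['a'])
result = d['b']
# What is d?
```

After line 1: d = {'a': [8, 29], 'b': [21]}
After line 2 (a[0] = b[0] = 21): d = {'a': [21, 29], 'b': [21]}
After line 3 (b.extend(a) appends [21, 29]): d = {'a': [21, 29], 'b': [21, 21, 29]}
After line 4: result = d['b'] = [21, 21, 29]

{'a': [21, 29], 'b': [21, 21, 29]}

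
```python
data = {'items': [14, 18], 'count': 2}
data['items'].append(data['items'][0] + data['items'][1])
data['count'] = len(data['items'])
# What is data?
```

After line 1: data = {'items': [14, 18], 'count': 2}
After line 2 (append 14 + 18 = 32): data = {'items': [14, 18, 32], 'count': 2}
After line 3 (count = len(items) = 3): data = {'items': [14, 18, 32], 'count': 3}

{'items': [14, 18, 32], 'count': 3}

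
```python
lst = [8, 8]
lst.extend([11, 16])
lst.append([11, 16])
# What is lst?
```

After line 1: lst = [8, 8]
After line 2 (extend unpacks [11, 16]): lst = [8, 8, 11, 16]
After line 3 (append adds [11, 16] as single element): lst = [8, 8, 11, 16, [11, 16]]

[8, 8, 11, 16, [11, 16]]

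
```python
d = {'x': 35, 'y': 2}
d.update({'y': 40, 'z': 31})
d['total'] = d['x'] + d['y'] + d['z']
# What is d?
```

After line 1: d = {'x': 35, 'y': 2}
After line 2 (y overwritten, z added): d = {'x': 35, 'y': 40, 'z': 31}
After line 3 (total = 35 + 40 + 31 = 106): d = {'x': 35, 'y': 40, 'z': 31, 'total': 106}

{'x': 35, 'y': 40, 'z': 31, 'total': 106}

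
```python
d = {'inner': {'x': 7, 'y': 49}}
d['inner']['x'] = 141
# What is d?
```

After line 1: d = {'inner': {'x': 7, 'y': 49}}
After line 2 (inner x overwritten): d = {'inner': {'x': 141, 'y': 49}}

{'inner': {'x': 141, 'y': 49}}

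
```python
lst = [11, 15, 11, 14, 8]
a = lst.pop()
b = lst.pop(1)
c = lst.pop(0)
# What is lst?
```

After line 1: lst = [11, 15, 11, 14, 8]
After line 2 (pop() -> a = 8): lst = [11, 15, 11, 14]
After line 3 (pop(1) -> b = 15): lst = [11, 11, 14]
After line 4 (pop(0) -> c = 11): lst = [11, 14]

[11, 14]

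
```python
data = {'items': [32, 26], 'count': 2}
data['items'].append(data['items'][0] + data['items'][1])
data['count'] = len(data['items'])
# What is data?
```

After line 1: data = {'items': [32, 26], 'count': 2}
After line 2 (append 32 + 26 = 58): data = {'items': [32, 26, 58], 'count': 2}
After line 3 (count = len(items) = 3): data = {'items': [32, 26, 58], 'count': 3}

{'items': [32, 26, 58], 'count': 3}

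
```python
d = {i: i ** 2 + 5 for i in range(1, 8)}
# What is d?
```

{1: 6, 2: 9, 3: 14, 4: 21, 5: 30, 6: 41, 7: 54}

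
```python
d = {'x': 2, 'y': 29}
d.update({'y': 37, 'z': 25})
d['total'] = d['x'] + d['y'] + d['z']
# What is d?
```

After line 1: d = {'x': 2, 'y': 29}
After line 2 (y overwritten, z added): d = {'x': 2, 'y': 37, 'z': 25}
After line 3 (total = 2 + 37 + 25 = 64): d = {'x': 2, 'y': 37, 'z': 25, 'total': 64}

{'x': 2, 'y': 37, 'z': 25, 'total': 64}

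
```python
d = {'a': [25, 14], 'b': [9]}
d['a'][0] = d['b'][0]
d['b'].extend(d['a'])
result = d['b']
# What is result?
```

After line 1: d = {'a': [25, 14], 'b': [9]}
After line 2 (a[0] = b[0] = 9): d = {'a': [9, 14], 'b': [9]}
After line 3 (b.extend(a) appends [9, 14]): d = {'a': [9, 14], 'b': [9, 9, 14]}
After line 4: result = d['b'] = [9, 9, 14]

[9, 9, 14]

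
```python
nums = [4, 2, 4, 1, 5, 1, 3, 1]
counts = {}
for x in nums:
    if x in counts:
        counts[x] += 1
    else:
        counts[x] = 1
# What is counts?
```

Initial: counts = {}, nums = [4, 2, 4, 1, 5, 1, 3, 1]
See 4: counts = {4: 1}
See 2: counts = {4: 1, 2: 1}
See 4: counts = {4: 2, 2: 1}
See 1: counts = {4: 2, 2: 1, 1: 1}
See 5: counts = {4: 2, 2: 1, 1: 1, 5: 1}
See 1: counts = {4: 2, 2: 1, 1: 2, 5: 1}
See 3: counts = {4: 2, 2: 1, 1: 2, 5: 1, 3: 1}
See 1: counts = {4: 2, 2: 1, 1: 3, 5: 1, 3: 1}

{4: 2, 2: 1, 1: 3, 5: 1, 3: 1}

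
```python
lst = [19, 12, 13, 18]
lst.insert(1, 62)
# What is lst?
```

[19, 62, 12, 13, 18]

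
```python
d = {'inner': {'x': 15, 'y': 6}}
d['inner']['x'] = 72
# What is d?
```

After line 1: d = {'inner': {'x': 15, 'y': 6}}
After line 2 (inner x overwritten): d = {'inner': {'x': 72, 'y': 6}}

{'inner': {'x': 72, 'y': 6}}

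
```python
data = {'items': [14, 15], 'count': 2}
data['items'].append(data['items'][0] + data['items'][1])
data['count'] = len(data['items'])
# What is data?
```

After line 1: data = {'items': [14, 15], 'count': 2}
After line 2 (append 14 + 15 = 29): data = {'items': [14, 15, 29], 'count': 2}
After line 3 (count = len(items) = 3): data = {'items': [14, 15, 29], 'count': 3}

{'items': [14, 15, 29], 'count': 3}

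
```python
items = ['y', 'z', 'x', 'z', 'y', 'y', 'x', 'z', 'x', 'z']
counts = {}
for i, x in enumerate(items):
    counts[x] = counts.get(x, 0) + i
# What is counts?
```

Initial: counts = {}, items = ['y', 'z', 'x', 'z', 'y', 'y', 'x', 'z', 'x', 'z']
i=0, x='y': counts = {'y': 0}
i=1, x='z': counts = {'y': 0, 'z': 1}
i=2, x='x': counts = {'y': 0, 'z': 1, 'x': 2}
i=3, x='z': counts = {'y': 0, 'z': 4, 'x': 2}
i=4, x='y': counts = {'y': 4, 'z': 4, 'x': 2}
i=5, x='y': counts = {'y': 9, 'z': 4, 'x': 2}
i=6, x='x': counts = {'y': 9, 'z': 4, 'x': 8}
i=7, x='z': counts = {'y': 9, 'z': 11, 'x': 8}
i=8, x='x': counts = {'y': 9, 'z': 11, 'x': 16}
i=9, x='z': counts = {'y': 9, 'z': 20, 'x': 16}

{'y': 9, 'z': 20, 'x': 16}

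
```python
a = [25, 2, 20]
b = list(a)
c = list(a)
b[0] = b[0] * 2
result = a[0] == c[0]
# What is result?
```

After line 1: a = [25, 2, 20]
After line 2 (b = list(a), copy): a = [25, 2, 20], b = [25, 2, 20]
After line 3 (c = list(a) is a copy, new object): c = [25, 2, 20]
After line 4 (b[0] = 25 * 2 = 50; only b mutates (copy)): a = [25, 2, 20], b = [50, 2, 20], c = [25, 2, 20]
After line 5 (a[0] = 25, c[0] = 25; result = True)

True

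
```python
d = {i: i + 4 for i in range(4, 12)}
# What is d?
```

{4: 8, 5: 9, 6: 10, 7: 11, 8: 12, 9: 13, 10: 14, 11: 15}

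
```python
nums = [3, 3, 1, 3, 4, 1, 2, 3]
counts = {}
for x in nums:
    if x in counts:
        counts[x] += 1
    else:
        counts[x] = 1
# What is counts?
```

Initial: counts = {}, nums = [3, 3, 1, 3, 4, 1, 2, 3]
See 3: counts = {3: 1}
See 3: counts = {3: 2}
See 1: counts = {3: 2, 1: 1}
See 3: counts = {3: 3, 1: 1}
See 4: counts = {3: 3, 1: 1, 4: 1}
See 1: counts = {3: 3, 1: 2, 4: 1}
See 2: counts = {3: 3, 1: 2, 4: 1, 2: 1}
See 3: counts = {3: 4, 1: 2, 4: 1, 2: 1}

{3: 4, 1: 2, 4: 1, 2: 1}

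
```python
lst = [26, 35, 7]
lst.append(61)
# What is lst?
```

[26, 35, 7, 61]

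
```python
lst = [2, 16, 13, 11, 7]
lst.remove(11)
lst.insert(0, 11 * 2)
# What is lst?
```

After line 1: lst = [2, 16, 13, 11, 7]
After line 2 (remove first 11): lst = [2, 16, 13, 7]
After line 3 (insert 22 at index 0): lst = [22, 2, 16, 13, 7]

[22, 2, 16, 13, 7]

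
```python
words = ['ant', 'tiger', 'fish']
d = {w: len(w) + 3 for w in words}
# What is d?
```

{'ant': 6, 'tiger': 8, 'fish': 7}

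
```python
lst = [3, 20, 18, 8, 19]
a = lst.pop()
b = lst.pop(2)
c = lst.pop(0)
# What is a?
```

After line 1: lst = [3, 20, 18, 8, 19]
After line 2 (pop() -> a = 19): lst = [3, 20, 18, 8]
After line 3 (pop(2) -> b = 18): lst = [3, 20, 8]
After line 4 (pop(0) -> c = 3): lst = [20, 8]

19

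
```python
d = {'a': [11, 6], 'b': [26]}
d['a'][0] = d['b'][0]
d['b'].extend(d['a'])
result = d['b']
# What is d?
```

After line 1: d = {'a': [11, 6], 'b': [26]}
After line 2 (a[0] = b[0] = 26): d = {'a': [26, 6], 'b': [26]}
After line 3 (b.extend(a) appends [26, 6]): d = {'a': [26, 6], 'b': [26, 26, 6]}
After line 4: result = d['b'] = [26, 26, 6]

{'a': [26, 6], 'b': [26, 26, 6]}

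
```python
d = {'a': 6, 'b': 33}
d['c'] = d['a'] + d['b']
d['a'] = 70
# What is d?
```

After line 1: d = {'a': 6, 'b': 33}
After line 2 (d['c'] = 6 + 33): d = {'a': 6, 'b': 33, 'c': 39}
After line 3: d = {'a': 70, 'b': 33, 'c': 39}

{'a': 70, 'b': 33, 'c': 39}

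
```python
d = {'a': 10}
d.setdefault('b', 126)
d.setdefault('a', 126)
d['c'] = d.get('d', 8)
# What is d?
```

After line 1: d = {'a': 10}
After line 2 (setdefault adds 'b'=126): d = {'a': 10, 'b': 126}
After line 3 (setdefault 'a' no-op, already exists): d = {'a': 10, 'b': 126}
After line 4 (get('d', 8) returns default since 'd' not in d): d = {'a': 10, 'b': 126, 'c': 8}

{'a': 10, 'b': 126, 'c': 8}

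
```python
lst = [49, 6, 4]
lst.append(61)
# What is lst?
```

[49, 6, 4, 61]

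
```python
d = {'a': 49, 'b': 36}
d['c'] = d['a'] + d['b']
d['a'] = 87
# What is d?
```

After line 1: d = {'a': 49, 'b': 36}
After line 2 (d['c'] = 49 + 36): d = {'a': 49, 'b': 36, 'c': 85}
After line 3: d = {'a': 87, 'b': 36, 'c': 85}

{'a': 87, 'b': 36, 'c': 85}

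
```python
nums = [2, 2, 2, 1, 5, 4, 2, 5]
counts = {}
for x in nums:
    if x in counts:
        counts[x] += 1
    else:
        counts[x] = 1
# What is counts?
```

Initial: counts = {}, nums = [2, 2, 2, 1, 5, 4, 2, 5]
See 2: counts = {2: 1}
See 2: counts = {2: 2}
See 2: counts = {2: 3}
See 1: counts = {2: 3, 1: 1}
See 5: counts = {2: 3, 1: 1, 5: 1}
See 4: counts = {2: 3, 1: 1, 5: 1, 4: 1}
See 2: counts = {2: 4, 1: 1, 5: 1, 4: 1}
See 5: counts = {2: 4, 1: 1, 5: 2, 4: 1}

{2: 4, 1: 1, 5: 2, 4: 1}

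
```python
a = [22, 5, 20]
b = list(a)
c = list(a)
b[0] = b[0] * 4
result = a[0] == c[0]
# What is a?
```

After line 1: a = [22, 5, 20]
After line 2 (b = list(a), copy): a = [22, 5, 20], b = [22, 5, 20]
After line 3 (c = list(a) is a copy, new object): c = [22, 5, 20]
After line 4 (b[0] = 22 * 4 = 88; only b mutates (copy)): a = [22, 5, 20], b = [88, 5, 20], c = [22, 5, 20]
After line 5 (a[0] = 22, c[0] = 22; result = True)

[22, 5, 20]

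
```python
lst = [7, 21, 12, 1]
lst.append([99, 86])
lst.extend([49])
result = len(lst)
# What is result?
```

After line 1: lst = [7, 21, 12, 1]
After line 2 (append adds [99, 86] as single element): lst = [7, 21, 12, 1, [99, 86]]
After line 3 (extend unpacks [49], adds 49): lst = [7, 21, 12, 1, [99, 86], 49]
After line 4: result = len(lst) = 6

6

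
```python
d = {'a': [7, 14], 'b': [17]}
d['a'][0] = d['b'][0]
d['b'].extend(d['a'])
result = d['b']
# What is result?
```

After line 1: d = {'a': [7, 14], 'b': [17]}
After line 2 (a[0] = b[0] = 17): d = {'a': [17, 14], 'b': [17]}
After line 3 (b.extend(a) appends [17, 14]): d = {'a': [17, 14], 'b': [17, 17, 14]}
After line 4: result = d['b'] = [17, 17, 14]

[17, 17, 14]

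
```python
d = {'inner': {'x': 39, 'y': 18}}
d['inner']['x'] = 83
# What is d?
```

After line 1: d = {'inner': {'x': 39, 'y': 18}}
After line 2 (inner x overwritten): d = {'inner': {'x': 83, 'y': 18}}

{'inner': {'x': 83, 'y': 18}}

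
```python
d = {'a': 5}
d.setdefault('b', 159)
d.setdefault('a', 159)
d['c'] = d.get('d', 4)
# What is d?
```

After line 1: d = {'a': 5}
After line 2 (setdefault adds 'b'=159): d = {'a': 5, 'b': 159}
After line 3 (setdefault 'a' no-op, already exists): d = {'a': 5, 'b': 159}
After line 4 (get('d', 4) returns default since 'd' not in d): d = {'a': 5, 'b': 159, 'c': 4}

{'a': 5, 'b': 159, 'c': 4}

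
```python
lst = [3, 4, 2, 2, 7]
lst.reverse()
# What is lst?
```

[7, 2, 2, 4, 3]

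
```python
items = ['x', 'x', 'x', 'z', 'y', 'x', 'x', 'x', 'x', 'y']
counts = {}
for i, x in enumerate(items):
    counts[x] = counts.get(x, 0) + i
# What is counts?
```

Initial: counts = {}, items = ['x', 'x', 'x', 'z', 'y', 'x', 'x', 'x', 'x', 'y']
i=0, x='x': counts = {'x': 0}
i=1, x='x': counts = {'x': 1}
i=2, x='x': counts = {'x': 3}
i=3, x='z': counts = {'x': 3, 'z': 3}
i=4, x='y': counts = {'x': 3, 'z': 3, 'y': 4}
i=5, x='x': counts = {'x': 8, 'z': 3, 'y': 4}
i=6, x='x': counts = {'x': 14, 'z': 3, 'y': 4}
i=7, x='x': counts = {'x': 21, 'z': 3, 'y': 4}
i=8, x='x': counts = {'x': 29, 'z': 3, 'y': 4}
i=9, x='y': counts = {'x': 29, 'z': 3, 'y': 13}

{'x': 29, 'z': 3, 'y': 13}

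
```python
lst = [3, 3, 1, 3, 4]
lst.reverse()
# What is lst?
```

[4, 3, 1, 3, 3]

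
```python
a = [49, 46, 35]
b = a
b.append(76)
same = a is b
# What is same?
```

After line 1: a = [49, 46, 35]
After line 2 (b = a is an alias, same object): a = [49, 46, 35], b = [49, 46, 35]
After line 3 (b.append mutates the shared list): a = [49, 46, 35, 76], b = [49, 46, 35, 76]
After line 4 (same = a is b; same object -> True): same = True

True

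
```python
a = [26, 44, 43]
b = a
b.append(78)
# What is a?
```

After line 1: a = [26, 44, 43]
After line 2 (b = a is an alias, same object): a = [26, 44, 43], b = [26, 44, 43]
After line 3 (b.append mutates the shared list): a = [26, 44, 43, 78], b = [26, 44, 43, 78]

[26, 44, 43, 78]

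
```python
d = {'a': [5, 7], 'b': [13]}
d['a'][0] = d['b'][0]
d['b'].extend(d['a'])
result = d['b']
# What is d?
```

After line 1: d = {'a': [5, 7], 'b': [13]}
After line 2 (a[0] = b[0] = 13): d = {'a': [13, 7], 'b': [13]}
After line 3 (b.extend(a) appends [13, 7]): d = {'a': [13, 7], 'b': [13, 13, 7]}
After line 4: result = d['b'] = [13, 13, 7]

{'a': [13, 7], 'b': [13, 13, 7]}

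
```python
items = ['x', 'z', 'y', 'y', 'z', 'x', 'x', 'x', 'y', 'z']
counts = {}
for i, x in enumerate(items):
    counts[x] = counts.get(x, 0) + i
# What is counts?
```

Initial: counts = {}, items = ['x', 'z', 'y', 'y', 'z', 'x', 'x', 'x', 'y', 'z']
i=0, x='x': counts = {'x': 0}
i=1, x='z': counts = {'x': 0, 'z': 1}
i=2, x='y': counts = {'x': 0, 'z': 1, 'y': 2}
i=3, x='y': counts = {'x': 0, 'z': 1, 'y': 5}
i=4, x='z': counts = {'x': 0, 'z': 5, 'y': 5}
i=5, x='x': counts = {'x': 5, 'z': 5, 'y': 5}
i=6, x='x': counts = {'x': 11, 'z': 5, 'y': 5}
i=7, x='x': counts = {'x': 18, 'z': 5, 'y': 5}
i=8, x='y': counts = {'x': 18, 'z': 5, 'y': 13}
i=9, x='z': counts = {'x': 18, 'z': 14, 'y': 13}

{'x': 18, 'z': 14, 'y': 13}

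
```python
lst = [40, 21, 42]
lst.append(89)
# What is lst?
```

[40, 21, 42, 89]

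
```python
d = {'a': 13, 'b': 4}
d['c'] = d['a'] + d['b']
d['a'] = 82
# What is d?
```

After line 1: d = {'a': 13, 'b': 4}
After line 2 (d['c'] = 13 + 4): d = {'a': 13, 'b': 4, 'c': 17}
After line 3: d = {'a': 82, 'b': 4, 'c': 17}

{'a': 82, 'b': 4, 'c': 17}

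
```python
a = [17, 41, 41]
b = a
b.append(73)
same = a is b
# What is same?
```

After line 1: a = [17, 41, 41]
After line 2 (b = a is an alias, same object): a = [17, 41, 41], b = [17, 41, 41]
After line 3 (b.append mutates the shared list): a = [17, 41, 41, 73], b = [17, 41, 41, 73]
After line 4 (same = a is b; same object -> True): same = True

True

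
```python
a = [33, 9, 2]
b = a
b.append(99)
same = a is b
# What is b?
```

After line 1: a = [33, 9, 2]
After line 2 (b = a is an alias, same object): a = [33, 9, 2], b = [33, 9, 2]
After line 3 (b.append mutates the shared list): a = [33, 9, 2, 99], b = [33, 9, 2, 99]
After line 4 (same = a is b; same object -> True): same = True

[33, 9, 2, 99]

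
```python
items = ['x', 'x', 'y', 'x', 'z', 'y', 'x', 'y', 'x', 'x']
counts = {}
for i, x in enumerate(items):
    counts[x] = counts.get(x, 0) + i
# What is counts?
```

Initial: counts = {}, items = ['x', 'x', 'y', 'x', 'z', 'y', 'x', 'y', 'x', 'x']
i=0, x='x': counts = {'x': 0}
i=1, x='x': counts = {'x': 1}
i=2, x='y': counts = {'x': 1, 'y': 2}
i=3, x='x': counts = {'x': 4, 'y': 2}
i=4, x='z': counts = {'x': 4, 'y': 2, 'z': 4}
i=5, x='y': counts = {'x': 4, 'y': 7, 'z': 4}
i=6, x='x': counts = {'x': 10, 'y': 7, 'z': 4}
i=7, x='y': counts = {'x': 10, 'y': 14, 'z': 4}
i=8, x='x': counts = {'x': 18, 'y': 14, 'z': 4}
i=9, x='x': counts = {'x': 27, 'y': 14, 'z': 4}

{'x': 27, 'y': 14, 'z': 4}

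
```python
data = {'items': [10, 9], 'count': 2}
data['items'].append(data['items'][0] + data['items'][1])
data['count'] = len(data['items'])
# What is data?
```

After line 1: data = {'items': [10, 9], 'count': 2}
After line 2 (append 10 + 9 = 19): data = {'items': [10, 9, 19], 'count': 2}
After line 3 (count = len(items) = 3): data = {'items': [10, 9, 19], 'count': 3}

{'items': [10, 9, 19], 'count': 3}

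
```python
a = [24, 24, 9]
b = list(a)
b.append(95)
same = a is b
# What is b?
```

After line 1: a = [24, 24, 9]
After line 2 (b = list(a) is a shallow copy, new object): a = [24, 24, 9], b = [24, 24, 9]
After line 3 (append only mutates b): a = [24, 24, 9], b = [24, 24, 9, 95]
After line 4 (same = a is b; different objects -> False): same = False

[24, 24, 9, 95]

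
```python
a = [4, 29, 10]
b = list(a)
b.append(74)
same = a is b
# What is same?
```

After line 1: a = [4, 29, 10]
After line 2 (b = list(a) is a shallow copy, new object): a = [4, 29, 10], b = [4, 29, 10]
After line 3 (append only mutates b): a = [4, 29, 10], b = [4, 29, 10, 74]
After line 4 (same = a is b; different objects -> False): same = False

False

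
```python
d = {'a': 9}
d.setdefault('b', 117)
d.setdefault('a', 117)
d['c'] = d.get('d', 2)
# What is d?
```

After line 1: d = {'a': 9}
After line 2 (setdefault adds 'b'=117): d = {'a': 9, 'b': 117}
After line 3 (setdefault 'a' no-op, already exists): d = {'a': 9, 'b': 117}
After line 4 (get('d', 2) returns default since 'd' not in d): d = {'a': 9, 'b': 117, 'c': 2}

{'a': 9, 'b': 117, 'c': 2}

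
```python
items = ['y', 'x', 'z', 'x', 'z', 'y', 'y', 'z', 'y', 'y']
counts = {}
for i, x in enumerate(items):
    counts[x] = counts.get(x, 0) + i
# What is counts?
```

Initial: counts = {}, items = ['y', 'x', 'z', 'x', 'z', 'y', 'y', 'z', 'y', 'y']
i=0, x='y': counts = {'y': 0}
i=1, x='x': counts = {'y': 0, 'x': 1}
i=2, x='z': counts = {'y': 0, 'x': 1, 'z': 2}
i=3, x='x': counts = {'y': 0, 'x': 4, 'z': 2}
i=4, x='z': counts = {'y': 0, 'x': 4, 'z': 6}
i=5, x='y': counts = {'y': 5, 'x': 4, 'z': 6}
i=6, x='y': counts = {'y': 11, 'x': 4, 'z': 6}
i=7, x='z': counts = {'y': 11, 'x': 4, 'z': 13}
i=8, x='y': counts = {'y': 19, 'x': 4, 'z': 13}
i=9, x='y': counts = {'y': 28, 'x': 4, 'z': 13}

{'y': 28, 'x': 4, 'z': 13}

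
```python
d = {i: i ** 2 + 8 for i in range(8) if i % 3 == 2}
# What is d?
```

{2: 12, 5: 33}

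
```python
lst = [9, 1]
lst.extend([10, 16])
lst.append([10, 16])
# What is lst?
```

After line 1: lst = [9, 1]
After line 2 (extend unpacks [10, 16]): lst = [9, 1, 10, 16]
After line 3 (append adds [10, 16] as single element): lst = [9, 1, 10, 16, [10, 16]]

[9, 1, 10, 16, [10, 16]]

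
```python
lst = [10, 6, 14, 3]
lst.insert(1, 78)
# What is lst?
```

[10, 78, 6, 14, 3]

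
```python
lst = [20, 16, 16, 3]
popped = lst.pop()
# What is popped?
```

3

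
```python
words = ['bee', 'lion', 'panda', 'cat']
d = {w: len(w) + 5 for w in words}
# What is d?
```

{'bee': 8, 'lion': 9, 'panda': 10, 'cat': 8}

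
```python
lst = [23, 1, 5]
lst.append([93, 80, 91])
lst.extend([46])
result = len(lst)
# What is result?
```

After line 1: lst = [23, 1, 5]
After line 2 (append adds [93, 80, 91] as single element): lst = [23, 1, 5, [93, 80, 91]]
After line 3 (extend unpacks [46], adds 46): lst = [23, 1, 5, [93, 80, 91], 46]
After line 4: result = len(lst) = 5

5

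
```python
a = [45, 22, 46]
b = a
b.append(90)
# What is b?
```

After line 1: a = [45, 22, 46]
After line 2 (b = a is an alias, same object): a = [45, 22, 46], b = [45, 22, 46]
After line 3 (b.append mutates the shared list): a = [45, 22, 46, 90], b = [45, 22, 46, 90]

[45, 22, 46, 90]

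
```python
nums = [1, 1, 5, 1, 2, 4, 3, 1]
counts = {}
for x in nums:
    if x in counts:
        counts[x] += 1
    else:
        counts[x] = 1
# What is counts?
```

Initial: counts = {}, nums = [1, 1, 5, 1, 2, 4, 3, 1]
See 1: counts = {1: 1}
See 1: counts = {1: 2}
See 5: counts = {1: 2, 5: 1}
See 1: counts = {1: 3, 5: 1}
See 2: counts = {1: 3, 5: 1, 2: 1}
See 4: counts = {1: 3, 5: 1, 2: 1, 4: 1}
See 3: counts = {1: 3, 5: 1, 2: 1, 4: 1, 3: 1}
See 1: counts = {1: 4, 5: 1, 2: 1, 4: 1, 3: 1}

{1: 4, 5: 1, 2: 1, 4: 1, 3: 1}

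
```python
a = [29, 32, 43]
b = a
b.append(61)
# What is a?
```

After line 1: a = [29, 32, 43]
After line 2 (b = a is an alias, same object): a = [29, 32, 43], b = [29, 32, 43]
After line 3 (b.append mutates the shared list): a = [29, 32, 43, 61], b = [29, 32, 43, 61]

[29, 32, 43, 61]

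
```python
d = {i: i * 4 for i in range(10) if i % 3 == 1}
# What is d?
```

{1: 4, 4: 16, 7: 28}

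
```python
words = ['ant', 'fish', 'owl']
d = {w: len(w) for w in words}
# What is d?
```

{'ant': 3, 'fish': 4, 'owl': 3}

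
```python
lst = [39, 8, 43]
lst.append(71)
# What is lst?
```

[39, 8, 43, 71]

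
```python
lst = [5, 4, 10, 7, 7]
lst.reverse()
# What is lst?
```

[7, 7, 10, 4, 5]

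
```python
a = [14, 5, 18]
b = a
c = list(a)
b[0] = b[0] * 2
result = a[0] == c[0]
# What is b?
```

After line 1: a = [14, 5, 18]
After line 2 (b = a, alias): a = [14, 5, 18], b = [14, 5, 18]
After line 3 (c = list(a) is a copy, new object): c = [14, 5, 18]
After line 4 (b[0] = 14 * 2 = 28; mutates shared a/b): a = b = [28, 5, 18], c = [14, 5, 18]
After line 5 (a[0] = 28, c[0] = 14; result = False)

[28, 5, 18]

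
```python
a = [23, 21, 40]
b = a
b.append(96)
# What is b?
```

After line 1: a = [23, 21, 40]
After line 2 (b = a is an alias, same object): a = [23, 21, 40], b = [23, 21, 40]
After line 3 (b.append mutates the shared list): a = [23, 21, 40, 96], b = [23, 21, 40, 96]

[23, 21, 40, 96]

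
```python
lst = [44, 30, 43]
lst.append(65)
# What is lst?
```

[44, 30, 43, 65]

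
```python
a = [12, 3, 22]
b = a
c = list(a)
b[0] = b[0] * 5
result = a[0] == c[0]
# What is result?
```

After line 1: a = [12, 3, 22]
After line 2 (b = a, alias): a = [12, 3, 22], b = [12, 3, 22]
After line 3 (c = list(a) is a copy, new object): c = [12, 3, 22]
After line 4 (b[0] = 12 * 5 = 60; mutates shared a/b): a = b = [60, 3, 22], c = [12, 3, 22]
After line 5 (a[0] = 60, c[0] = 12; result = False)

False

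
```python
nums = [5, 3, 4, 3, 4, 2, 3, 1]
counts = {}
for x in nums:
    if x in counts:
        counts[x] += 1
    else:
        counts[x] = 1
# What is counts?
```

Initial: counts = {}, nums = [5, 3, 4, 3, 4, 2, 3, 1]
See 5: counts = {5: 1}
See 3: counts = {5: 1, 3: 1}
See 4: counts = {5: 1, 3: 1, 4: 1}
See 3: counts = {5: 1, 3: 2, 4: 1}
See 4: counts = {5: 1, 3: 2, 4: 2}
See 2: counts = {5: 1, 3: 2, 4: 2, 2: 1}
See 3: counts = {5: 1, 3: 3, 4: 2, 2: 1}
See 1: counts = {5: 1, 3: 3, 4: 2, 2: 1, 1: 1}

{5: 1, 3: 3, 4: 2, 2: 1, 1: 1}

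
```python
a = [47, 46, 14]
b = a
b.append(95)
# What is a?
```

After line 1: a = [47, 46, 14]
After line 2 (b = a is an alias, same object): a = [47, 46, 14], b = [47, 46, 14]
After line 3 (b.append mutates the shared list): a = [47, 46, 14, 95], b = [47, 46, 14, 95]

[47, 46, 14, 95]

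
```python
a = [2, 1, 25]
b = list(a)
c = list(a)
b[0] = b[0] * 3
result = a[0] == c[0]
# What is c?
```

After line 1: a = [2, 1, 25]
After line 2 (b = list(a), copy): a = [2, 1, 25], b = [2, 1, 25]
After line 3 (c = list(a) is a copy, new object): c = [2, 1, 25]
After line 4 (b[0] = 2 * 3 = 6; only b mutates (copy)): a = [2, 1, 25], b = [6, 1, 25], c = [2, 1, 25]
After line 5 (a[0] = 2, c[0] = 2; result = True)

[2, 1, 25]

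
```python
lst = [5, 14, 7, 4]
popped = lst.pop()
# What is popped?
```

4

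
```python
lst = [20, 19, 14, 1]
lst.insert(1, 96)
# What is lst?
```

[20, 96, 19, 14, 1]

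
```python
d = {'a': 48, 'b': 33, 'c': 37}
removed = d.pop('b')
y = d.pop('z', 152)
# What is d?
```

After line 1: d = {'a': 48, 'b': 33, 'c': 37}
After line 2 (pop 'b' returns 33): d = {'a': 48, 'c': 37}, removed = 33
After line 3 (pop 'z' missing, returns default 152): d = {'a': 48, 'c': 37}, y = 152

{'a': 48, 'c': 37}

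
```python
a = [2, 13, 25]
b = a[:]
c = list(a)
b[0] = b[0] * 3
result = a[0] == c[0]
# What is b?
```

After line 1: a = [2, 13, 25]
After line 2 (b = a[:], copy): a = [2, 13, 25], b = [2, 13, 25]
After line 3 (c = list(a) is a copy, new object): c = [2, 13, 25]
After line 4 (b[0] = 2 * 3 = 6; only b mutates (copy)): a = [2, 13, 25], b = [6, 13, 25], c = [2, 13, 25]
After line 5 (a[0] = 2, c[0] = 2; result = True)

[6, 13, 25]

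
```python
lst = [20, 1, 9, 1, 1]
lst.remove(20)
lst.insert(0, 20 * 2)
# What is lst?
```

After line 1: lst = [20, 1, 9, 1, 1]
After line 2 (remove first 20): lst = [1, 9, 1, 1]
After line 3 (insert 40 at index 0): lst = [40, 1, 9, 1, 1]

[40, 1, 9, 1, 1]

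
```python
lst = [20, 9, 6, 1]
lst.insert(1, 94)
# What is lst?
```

[20, 94, 9, 6, 1]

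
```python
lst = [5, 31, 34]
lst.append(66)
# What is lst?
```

[5, 31, 34, 66]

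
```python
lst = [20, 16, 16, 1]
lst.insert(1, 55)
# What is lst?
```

[20, 55, 16, 16, 1]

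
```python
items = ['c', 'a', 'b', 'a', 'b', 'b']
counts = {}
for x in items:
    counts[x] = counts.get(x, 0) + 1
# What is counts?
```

Initial: counts = {}, items = ['c', 'a', 'b', 'a', 'b', 'b']
See 'c': counts = {'c': 1}
See 'a': counts = {'c': 1, 'a': 1}
See 'b': counts = {'c': 1, 'a': 1, 'b': 1}
See 'a': counts = {'c': 1, 'a': 2, 'b': 1}
See 'b': counts = {'c': 1, 'a': 2, 'b': 2}
See 'b': counts = {'c': 1, 'a': 2, 'b': 3}

{'c': 1, 'a': 2, 'b': 3}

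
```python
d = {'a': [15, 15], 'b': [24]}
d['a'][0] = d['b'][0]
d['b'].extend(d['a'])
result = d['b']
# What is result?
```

After line 1: d = {'a': [15, 15], 'b': [24]}
After line 2 (a[0] = b[0] = 24): d = {'a': [24, 15], 'b': [24]}
After line 3 (b.extend(a) appends [24, 15]): d = {'a': [24, 15], 'b': [24, 24, 15]}
After line 4: result = d['b'] = [24, 24, 15]

[24, 24, 15]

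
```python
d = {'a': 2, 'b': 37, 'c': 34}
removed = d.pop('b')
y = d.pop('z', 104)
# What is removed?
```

After line 1: d = {'a': 2, 'b': 37, 'c': 34}
After line 2 (pop 'b' returns 37): d = {'a': 2, 'c': 34}, removed = 37
After line 3 (pop 'z' missing, returns default 104): d = {'a': 2, 'c': 34}, y = 104

37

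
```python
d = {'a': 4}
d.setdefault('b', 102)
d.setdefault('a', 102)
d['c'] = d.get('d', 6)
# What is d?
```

After line 1: d = {'a': 4}
After line 2 (setdefault adds 'b'=102): d = {'a': 4, 'b': 102}
After line 3 (setdefault 'a' no-op, already exists): d = {'a': 4, 'b': 102}
After line 4 (get('d', 6) returns default since 'd' not in d): d = {'a': 4, 'b': 102, 'c': 6}

{'a': 4, 'b': 102, 'c': 6}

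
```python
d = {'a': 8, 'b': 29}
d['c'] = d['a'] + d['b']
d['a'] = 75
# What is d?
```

After line 1: d = {'a': 8, 'b': 29}
After line 2 (d['c'] = 8 + 29): d = {'a': 8, 'b': 29, 'c': 37}
After line 3: d = {'a': 75, 'b': 29, 'c': 37}

{'a': 75, 'b': 29, 'c': 37}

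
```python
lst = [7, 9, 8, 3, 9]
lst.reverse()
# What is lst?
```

[9, 3, 8, 9, 7]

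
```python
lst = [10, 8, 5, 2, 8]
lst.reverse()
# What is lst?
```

[8, 2, 5, 8, 10]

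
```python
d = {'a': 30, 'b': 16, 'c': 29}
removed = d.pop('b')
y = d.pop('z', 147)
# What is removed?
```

After line 1: d = {'a': 30, 'b': 16, 'c': 29}
After line 2 (pop 'b' returns 16): d = {'a': 30, 'c': 29}, removed = 16
After line 3 (pop 'z' missing, returns default 147): d = {'a': 30, 'c': 29}, y = 147

16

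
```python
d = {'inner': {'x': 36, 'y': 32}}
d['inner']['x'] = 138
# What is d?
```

After line 1: d = {'inner': {'x': 36, 'y': 32}}
After line 2 (inner x overwritten): d = {'inner': {'x': 138, 'y': 32}}

{'inner': {'x': 138, 'y': 32}}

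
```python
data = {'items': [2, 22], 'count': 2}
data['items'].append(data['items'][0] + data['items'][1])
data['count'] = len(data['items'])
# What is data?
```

After line 1: data = {'items': [2, 22], 'count': 2}
After line 2 (append 2 + 22 = 24): data = {'items': [2, 22, 24], 'count': 2}
After line 3 (count = len(items) = 3): data = {'items': [2, 22, 24], 'count': 3}

{'items': [2, 22, 24], 'count': 3}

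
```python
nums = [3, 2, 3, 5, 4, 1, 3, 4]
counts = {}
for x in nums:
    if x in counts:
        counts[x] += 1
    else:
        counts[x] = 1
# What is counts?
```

Initial: counts = {}, nums = [3, 2, 3, 5, 4, 1, 3, 4]
See 3: counts = {3: 1}
See 2: counts = {3: 1, 2: 1}
See 3: counts = {3: 2, 2: 1}
See 5: counts = {3: 2, 2: 1, 5: 1}
See 4: counts = {3: 2, 2: 1, 5: 1, 4: 1}
See 1: counts = {3: 2, 2: 1, 5: 1, 4: 1, 1: 1}
See 3: counts = {3: 3, 2: 1, 5: 1, 4: 1, 1: 1}
See 4: counts = {3: 3, 2: 1, 5: 1, 4: 2, 1: 1}

{3: 3, 2: 1, 5: 1, 4: 2, 1: 1}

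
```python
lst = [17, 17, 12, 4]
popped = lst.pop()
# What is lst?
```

[17, 17, 12]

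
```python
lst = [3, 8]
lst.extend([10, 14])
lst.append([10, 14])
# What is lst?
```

After line 1: lst = [3, 8]
After line 2 (extend unpacks [10, 14]): lst = [3, 8, 10, 14]
After line 3 (append adds [10, 14] as single element): lst = [3, 8, 10, 14, [10, 14]]

[3, 8, 10, 14, [10, 14]]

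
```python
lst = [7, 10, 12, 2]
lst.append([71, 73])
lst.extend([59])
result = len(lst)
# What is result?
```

After line 1: lst = [7, 10, 12, 2]
After line 2 (append adds [71, 73] as single element): lst = [7, 10, 12, 2, [71, 73]]
After line 3 (extend unpacks [59], adds 59): lst = [7, 10, 12, 2, [71, 73], 59]
After line 4: result = len(lst) = 6

6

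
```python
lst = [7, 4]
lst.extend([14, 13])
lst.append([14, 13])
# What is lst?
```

After line 1: lst = [7, 4]
After line 2 (extend unpacks [14, 13]): lst = [7, 4, 14, 13]
After line 3 (append adds [14, 13] as single element): lst = [7, 4, 14, 13, [14, 13]]

[7, 4, 14, 13, [14, 13]]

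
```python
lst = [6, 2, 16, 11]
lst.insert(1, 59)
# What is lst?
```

[6, 59, 2, 16, 11]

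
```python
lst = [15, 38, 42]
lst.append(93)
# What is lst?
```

[15, 38, 42, 93]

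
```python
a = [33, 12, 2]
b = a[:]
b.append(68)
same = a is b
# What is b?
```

After line 1: a = [33, 12, 2]
After line 2 (b = a[:] is a shallow copy, new object): a = [33, 12, 2], b = [33, 12, 2]
After line 3 (append only mutates b): a = [33, 12, 2], b = [33, 12, 2, 68]
After line 4 (same = a is b; different objects -> False): same = False

[33, 12, 2, 68]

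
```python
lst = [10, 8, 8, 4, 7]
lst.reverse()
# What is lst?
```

[7, 4, 8, 8, 10]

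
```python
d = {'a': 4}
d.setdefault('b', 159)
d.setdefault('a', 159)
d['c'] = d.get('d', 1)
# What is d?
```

After line 1: d = {'a': 4}
After line 2 (setdefault adds 'b'=159): d = {'a': 4, 'b': 159}
After line 3 (setdefault 'a' no-op, already exists): d = {'a': 4, 'b': 159}
After line 4 (get('d', 1) returns default since 'd' not in d): d = {'a': 4, 'b': 159, 'c': 1}

{'a': 4, 'b': 159, 'c': 1}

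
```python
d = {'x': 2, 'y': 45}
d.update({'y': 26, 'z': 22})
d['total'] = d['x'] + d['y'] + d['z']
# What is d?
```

After line 1: d = {'x': 2, 'y': 45}
After line 2 (y overwritten, z added): d = {'x': 2, 'y': 26, 'z': 22}
After line 3 (total = 2 + 26 + 22 = 50): d = {'x': 2, 'y': 26, 'z': 22, 'total': 50}

{'x': 2, 'y': 26, 'z': 22, 'total': 50}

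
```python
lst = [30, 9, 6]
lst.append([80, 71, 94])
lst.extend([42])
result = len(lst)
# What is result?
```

After line 1: lst = [30, 9, 6]
After line 2 (append adds [80, 71, 94] as single element): lst = [30, 9, 6, [80, 71, 94]]
After line 3 (extend unpacks [42], adds 42): lst = [30, 9, 6, [80, 71, 94], 42]
After line 4: result = len(lst) = 5

5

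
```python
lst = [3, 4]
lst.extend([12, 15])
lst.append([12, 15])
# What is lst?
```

After line 1: lst = [3, 4]
After line 2 (extend unpacks [12, 15]): lst = [3, 4, 12, 15]
After line 3 (append adds [12, 15] as single element): lst = [3, 4, 12, 15, [12, 15]]

[3, 4, 12, 15, [12, 15]]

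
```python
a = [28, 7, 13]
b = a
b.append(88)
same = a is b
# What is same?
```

After line 1: a = [28, 7, 13]
After line 2 (b = a is an alias, same object): a = [28, 7, 13], b = [28, 7, 13]
After line 3 (b.append mutates the shared list): a = [28, 7, 13, 88], b = [28, 7, 13, 88]
After line 4 (same = a is b; same object -> True): same = True

True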